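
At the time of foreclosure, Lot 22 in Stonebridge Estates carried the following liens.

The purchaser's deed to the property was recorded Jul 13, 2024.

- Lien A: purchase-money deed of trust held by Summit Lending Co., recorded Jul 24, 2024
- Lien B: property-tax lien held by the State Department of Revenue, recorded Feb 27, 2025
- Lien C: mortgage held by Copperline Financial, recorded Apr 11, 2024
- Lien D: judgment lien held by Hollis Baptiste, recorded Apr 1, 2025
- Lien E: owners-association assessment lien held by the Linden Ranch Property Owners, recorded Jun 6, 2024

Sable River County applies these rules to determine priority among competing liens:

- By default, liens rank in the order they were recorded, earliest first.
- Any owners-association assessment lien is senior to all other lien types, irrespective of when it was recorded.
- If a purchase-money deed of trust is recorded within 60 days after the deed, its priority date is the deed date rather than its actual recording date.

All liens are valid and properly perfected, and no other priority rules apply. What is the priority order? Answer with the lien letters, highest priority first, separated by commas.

E, C, A, B, D

Effective dates: A was recorded within the 60-day window, so its effective date is the deed date Jul 13, 2024.
E, as an owners-association assessment lien, has superpriority and ranks first.
Remaining liens by effective date: C (Apr 11, 2024), A (Jul 13, 2024), B (Feb 27, 2025), D (Apr 1, 2025).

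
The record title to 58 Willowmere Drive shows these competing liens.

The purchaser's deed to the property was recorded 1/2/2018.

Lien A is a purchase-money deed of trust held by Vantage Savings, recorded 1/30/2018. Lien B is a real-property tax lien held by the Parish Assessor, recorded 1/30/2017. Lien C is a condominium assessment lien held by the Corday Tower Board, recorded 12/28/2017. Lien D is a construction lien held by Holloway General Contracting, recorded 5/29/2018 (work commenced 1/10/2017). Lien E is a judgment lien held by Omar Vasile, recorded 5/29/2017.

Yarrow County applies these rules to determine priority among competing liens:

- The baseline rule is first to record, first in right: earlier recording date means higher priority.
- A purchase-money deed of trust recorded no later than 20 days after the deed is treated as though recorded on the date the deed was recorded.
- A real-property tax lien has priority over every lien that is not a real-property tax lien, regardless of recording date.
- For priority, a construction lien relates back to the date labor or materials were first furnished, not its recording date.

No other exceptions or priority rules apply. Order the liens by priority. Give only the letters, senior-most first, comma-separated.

Effective dates after the stated exceptions: A was recorded 28 days after the deed, outside the 20-day window, so it keeps its recording date; D's effective date is 1/10/2017, when work began.
B, as a real-property tax lien, has superpriority and ranks first.
Among the remaining liens, by effective date: D (1/10/2017), E (5/29/2017), C (12/28/2017), A (1/30/2018).

B, D, E, C, A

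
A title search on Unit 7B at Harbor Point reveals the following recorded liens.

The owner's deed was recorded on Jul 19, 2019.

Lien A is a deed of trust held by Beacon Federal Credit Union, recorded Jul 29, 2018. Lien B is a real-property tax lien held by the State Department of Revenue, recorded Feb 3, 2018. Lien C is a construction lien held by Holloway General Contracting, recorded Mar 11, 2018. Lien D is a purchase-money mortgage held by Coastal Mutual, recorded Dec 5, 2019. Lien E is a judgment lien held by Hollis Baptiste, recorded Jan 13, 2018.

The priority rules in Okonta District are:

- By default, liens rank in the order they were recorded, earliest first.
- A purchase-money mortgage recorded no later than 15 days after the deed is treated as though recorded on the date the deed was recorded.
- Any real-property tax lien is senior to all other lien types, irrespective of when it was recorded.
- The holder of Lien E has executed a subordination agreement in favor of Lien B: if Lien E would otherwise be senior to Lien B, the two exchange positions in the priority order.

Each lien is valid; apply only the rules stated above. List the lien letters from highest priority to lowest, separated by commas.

B, E, C, A, D

Effective dates: D was recorded 139 days after the deed, outside the 15-day window, so it keeps its recording date.
B is a real-property tax lien, so it outranks all other liens regardless of date.
Ordering the rest by effective date: E (Jan 13, 2018), C (Mar 11, 2018), A (Jul 29, 2018), D (Dec 5, 2019).
Since E is not senior to B, the subordination leaves the order unchanged.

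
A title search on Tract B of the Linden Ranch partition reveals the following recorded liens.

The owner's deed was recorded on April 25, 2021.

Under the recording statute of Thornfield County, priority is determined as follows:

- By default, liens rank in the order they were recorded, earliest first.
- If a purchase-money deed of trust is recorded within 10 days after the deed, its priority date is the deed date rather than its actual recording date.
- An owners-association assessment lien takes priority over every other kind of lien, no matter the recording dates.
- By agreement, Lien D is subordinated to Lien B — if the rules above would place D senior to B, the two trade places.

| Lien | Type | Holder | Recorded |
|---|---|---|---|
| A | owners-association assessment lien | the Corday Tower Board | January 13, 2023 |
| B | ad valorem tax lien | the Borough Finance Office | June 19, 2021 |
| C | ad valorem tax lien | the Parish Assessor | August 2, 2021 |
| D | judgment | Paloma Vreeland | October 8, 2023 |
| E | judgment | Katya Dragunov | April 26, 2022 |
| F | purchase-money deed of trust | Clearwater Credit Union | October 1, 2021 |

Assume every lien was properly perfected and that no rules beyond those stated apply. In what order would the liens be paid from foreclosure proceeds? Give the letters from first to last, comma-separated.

A, B, C, F, E, D

First, effective dates: F was recorded 159 days after the deed — beyond 10 days — so no relation-back applies.
A, as an owners-association assessment lien, has superpriority and ranks first.
The other liens, earliest effective date first: B (June 19, 2021), C (August 2, 2021), F (October 1, 2021), E (April 26, 2022), D (October 8, 2023).
D is already junior to B, so the subordination agreement changes nothing.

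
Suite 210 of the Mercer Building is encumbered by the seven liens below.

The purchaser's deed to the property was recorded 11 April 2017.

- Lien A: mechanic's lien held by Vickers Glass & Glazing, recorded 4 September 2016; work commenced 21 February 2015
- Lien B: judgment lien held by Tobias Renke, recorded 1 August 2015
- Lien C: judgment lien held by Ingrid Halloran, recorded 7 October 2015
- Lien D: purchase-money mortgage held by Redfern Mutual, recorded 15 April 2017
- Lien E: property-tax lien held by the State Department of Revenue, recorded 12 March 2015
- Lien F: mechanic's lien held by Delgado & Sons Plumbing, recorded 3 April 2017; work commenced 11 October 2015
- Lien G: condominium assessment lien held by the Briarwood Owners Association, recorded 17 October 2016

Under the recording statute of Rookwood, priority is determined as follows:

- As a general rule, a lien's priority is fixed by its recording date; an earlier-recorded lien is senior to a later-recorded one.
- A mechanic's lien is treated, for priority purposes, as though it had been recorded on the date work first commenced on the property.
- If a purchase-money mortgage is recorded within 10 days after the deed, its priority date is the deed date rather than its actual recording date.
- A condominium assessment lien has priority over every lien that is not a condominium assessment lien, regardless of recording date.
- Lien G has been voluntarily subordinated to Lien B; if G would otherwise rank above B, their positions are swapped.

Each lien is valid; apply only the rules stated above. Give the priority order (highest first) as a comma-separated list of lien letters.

B, A, E, G, C, F, D

Effective dates: A's effective date is 21 February 2015, when work began; D was recorded within the 10-day window, so its effective date is the deed date 11 April 2017; F's effective date is 11 October 2015, when work began.
G, as a condominium assessment lien, has superpriority and ranks first.
Among the remaining liens, by effective date: A (21 February 2015), E (12 March 2015), B (1 August 2015), C (7 October 2015), F (11 October 2015), D (11 April 2017).
G would otherwise be senior to B, so under the subordination agreement G and B exchange positions.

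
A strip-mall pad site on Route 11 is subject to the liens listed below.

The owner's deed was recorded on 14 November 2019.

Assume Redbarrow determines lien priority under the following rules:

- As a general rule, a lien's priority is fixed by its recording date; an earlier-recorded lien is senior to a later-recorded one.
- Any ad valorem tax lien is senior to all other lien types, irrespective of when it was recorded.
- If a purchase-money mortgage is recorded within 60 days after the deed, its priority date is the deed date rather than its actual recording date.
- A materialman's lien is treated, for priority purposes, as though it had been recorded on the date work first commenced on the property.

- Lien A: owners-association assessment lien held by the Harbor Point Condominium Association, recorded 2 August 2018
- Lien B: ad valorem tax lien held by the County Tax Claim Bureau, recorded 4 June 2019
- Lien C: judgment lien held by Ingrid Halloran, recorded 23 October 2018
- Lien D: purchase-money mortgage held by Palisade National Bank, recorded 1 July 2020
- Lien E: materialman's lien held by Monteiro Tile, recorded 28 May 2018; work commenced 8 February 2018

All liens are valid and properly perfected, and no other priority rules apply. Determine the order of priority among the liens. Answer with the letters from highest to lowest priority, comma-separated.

Adjusting effective dates: D was recorded 230 days after the deed, outside the 60-day window, so it keeps its recording date; E's effective date is 8 February 2018, when work began.
B is an ad valorem tax lien and takes priority over every other lien.
Ordering the rest by effective date: E (8 February 2018), A (2 August 2018), C (23 October 2018), D (1 July 2020).

B, E, A, C, D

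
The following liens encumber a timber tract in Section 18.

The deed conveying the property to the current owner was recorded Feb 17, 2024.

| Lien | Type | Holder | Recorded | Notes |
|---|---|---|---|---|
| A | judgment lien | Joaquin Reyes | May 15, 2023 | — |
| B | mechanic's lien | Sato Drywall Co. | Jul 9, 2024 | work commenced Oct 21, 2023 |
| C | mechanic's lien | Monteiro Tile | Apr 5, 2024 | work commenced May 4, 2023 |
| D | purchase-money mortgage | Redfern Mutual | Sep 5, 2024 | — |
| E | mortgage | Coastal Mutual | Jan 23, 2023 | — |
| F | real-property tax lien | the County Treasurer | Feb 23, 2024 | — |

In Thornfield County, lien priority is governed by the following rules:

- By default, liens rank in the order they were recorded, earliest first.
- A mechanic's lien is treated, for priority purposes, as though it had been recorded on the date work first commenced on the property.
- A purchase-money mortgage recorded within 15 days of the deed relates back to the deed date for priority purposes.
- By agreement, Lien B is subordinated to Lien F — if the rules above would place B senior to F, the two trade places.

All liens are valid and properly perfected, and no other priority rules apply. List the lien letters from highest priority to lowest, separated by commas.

First, effective dates: B relates back to Oct 21, 2023 (work commenced); C relates back to May 4, 2023 (work commenced); D was recorded 201 days after the deed — beyond 15 days — so no relation-back applies.
By effective date: E (Jan 23, 2023), C (May 4, 2023), A (May 15, 2023), B (Oct 21, 2023), F (Feb 23, 2024), D (Sep 5, 2024).
The subordination applies — B was senior to F — so B and F swap.

E, C, A, F, B, D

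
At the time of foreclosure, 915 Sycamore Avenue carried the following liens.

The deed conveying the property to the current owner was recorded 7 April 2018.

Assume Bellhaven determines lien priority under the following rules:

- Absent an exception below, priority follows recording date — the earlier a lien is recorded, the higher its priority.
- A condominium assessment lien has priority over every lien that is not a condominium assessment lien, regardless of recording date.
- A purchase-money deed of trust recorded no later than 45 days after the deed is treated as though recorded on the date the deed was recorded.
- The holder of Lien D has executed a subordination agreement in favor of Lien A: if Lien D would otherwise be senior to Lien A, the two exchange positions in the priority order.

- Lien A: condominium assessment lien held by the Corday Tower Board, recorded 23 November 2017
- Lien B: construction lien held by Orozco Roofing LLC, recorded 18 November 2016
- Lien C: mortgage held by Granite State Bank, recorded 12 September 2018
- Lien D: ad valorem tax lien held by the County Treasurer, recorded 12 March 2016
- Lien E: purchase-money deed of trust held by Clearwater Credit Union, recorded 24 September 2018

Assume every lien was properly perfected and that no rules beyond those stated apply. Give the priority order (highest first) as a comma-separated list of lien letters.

Adjusting effective dates: E was recorded 170 days after the deed, outside the 45-day window, so it keeps its recording date.
A is a condominium assessment lien, so it outranks all other liens regardless of date.
Among the remaining liens, by effective date: D (12 March 2016), B (18 November 2016), C (12 September 2018), E (24 September 2018).
Since D is not senior to A, the subordination leaves the order unchanged.

A, D, B, C, E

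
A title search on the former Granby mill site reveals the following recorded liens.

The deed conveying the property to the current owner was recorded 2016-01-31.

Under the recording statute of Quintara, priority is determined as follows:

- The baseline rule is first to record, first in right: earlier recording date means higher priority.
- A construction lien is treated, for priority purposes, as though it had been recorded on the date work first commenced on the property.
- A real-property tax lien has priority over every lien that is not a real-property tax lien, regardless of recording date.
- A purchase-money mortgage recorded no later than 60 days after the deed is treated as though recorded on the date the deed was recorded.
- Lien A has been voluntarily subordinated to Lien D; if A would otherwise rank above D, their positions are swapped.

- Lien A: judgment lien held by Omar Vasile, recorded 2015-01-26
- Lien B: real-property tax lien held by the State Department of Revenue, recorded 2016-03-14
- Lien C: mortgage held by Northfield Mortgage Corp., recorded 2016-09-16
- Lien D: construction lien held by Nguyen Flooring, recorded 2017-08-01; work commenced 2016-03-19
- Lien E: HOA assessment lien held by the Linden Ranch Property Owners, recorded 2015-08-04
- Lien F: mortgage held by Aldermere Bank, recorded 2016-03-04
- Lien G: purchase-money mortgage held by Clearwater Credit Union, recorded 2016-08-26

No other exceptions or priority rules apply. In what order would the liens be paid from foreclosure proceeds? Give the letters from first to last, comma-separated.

First, effective dates: D's effective date is 2016-03-19, when work began; G was recorded 208 days after the deed, outside the 60-day window, so it keeps its recording date.
B is a real-property tax lien and takes priority over every other lien.
Among the remaining liens, by effective date: A (2015-01-26), E (2015-08-04), F (2016-03-04), D (2016-03-19), G (2016-08-26), C (2016-09-16).
A is senior to D before the subordination, so the two trade places.

B, D, E, F, A, G, C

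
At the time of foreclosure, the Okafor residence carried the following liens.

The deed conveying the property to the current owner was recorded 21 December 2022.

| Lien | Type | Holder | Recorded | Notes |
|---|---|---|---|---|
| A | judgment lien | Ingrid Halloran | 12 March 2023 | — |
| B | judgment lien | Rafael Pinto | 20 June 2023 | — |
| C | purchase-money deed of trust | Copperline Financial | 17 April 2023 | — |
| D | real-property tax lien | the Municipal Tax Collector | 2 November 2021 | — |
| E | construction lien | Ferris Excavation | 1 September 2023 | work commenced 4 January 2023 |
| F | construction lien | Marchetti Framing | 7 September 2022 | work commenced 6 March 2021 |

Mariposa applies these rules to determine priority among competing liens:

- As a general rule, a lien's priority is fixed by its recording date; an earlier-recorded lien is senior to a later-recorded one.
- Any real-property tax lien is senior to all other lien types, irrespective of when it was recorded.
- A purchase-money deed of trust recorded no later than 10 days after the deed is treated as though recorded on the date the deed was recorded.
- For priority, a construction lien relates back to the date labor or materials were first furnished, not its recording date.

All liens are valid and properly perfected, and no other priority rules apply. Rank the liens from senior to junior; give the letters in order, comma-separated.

D, F, E, A, C, B

First, effective dates: C was recorded 117 days after the deed — beyond 10 days — so no relation-back applies; E relates back to 4 January 2023 (work commenced); F is treated as recorded 6 March 2021, the work-commencement date.
D, as a real-property tax lien, has superpriority and ranks first.
The other liens, earliest effective date first: F (6 March 2021), E (4 January 2023), A (12 March 2023), C (17 April 2023), B (20 June 2023).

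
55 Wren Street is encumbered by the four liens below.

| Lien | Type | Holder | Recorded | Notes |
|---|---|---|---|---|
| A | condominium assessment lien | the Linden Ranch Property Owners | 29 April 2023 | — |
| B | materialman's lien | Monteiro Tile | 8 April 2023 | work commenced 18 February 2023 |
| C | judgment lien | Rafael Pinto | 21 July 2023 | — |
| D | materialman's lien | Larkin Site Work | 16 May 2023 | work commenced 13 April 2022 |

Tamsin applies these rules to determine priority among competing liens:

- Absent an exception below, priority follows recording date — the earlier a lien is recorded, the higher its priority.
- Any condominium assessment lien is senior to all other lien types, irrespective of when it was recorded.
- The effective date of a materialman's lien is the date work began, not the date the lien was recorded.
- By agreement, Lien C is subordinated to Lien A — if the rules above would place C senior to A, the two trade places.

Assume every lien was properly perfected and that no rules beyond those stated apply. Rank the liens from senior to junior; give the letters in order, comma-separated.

Adjusting effective dates: B's effective date is 18 February 2023, when work began; D relates back to 13 April 2022 (work commenced).
A is a condominium assessment lien, so it outranks all other liens regardless of date.
Remaining liens by effective date: D (13 April 2022), B (18 February 2023), C (21 July 2023).
C is already junior to A, so the subordination agreement changes nothing.

A, D, B, C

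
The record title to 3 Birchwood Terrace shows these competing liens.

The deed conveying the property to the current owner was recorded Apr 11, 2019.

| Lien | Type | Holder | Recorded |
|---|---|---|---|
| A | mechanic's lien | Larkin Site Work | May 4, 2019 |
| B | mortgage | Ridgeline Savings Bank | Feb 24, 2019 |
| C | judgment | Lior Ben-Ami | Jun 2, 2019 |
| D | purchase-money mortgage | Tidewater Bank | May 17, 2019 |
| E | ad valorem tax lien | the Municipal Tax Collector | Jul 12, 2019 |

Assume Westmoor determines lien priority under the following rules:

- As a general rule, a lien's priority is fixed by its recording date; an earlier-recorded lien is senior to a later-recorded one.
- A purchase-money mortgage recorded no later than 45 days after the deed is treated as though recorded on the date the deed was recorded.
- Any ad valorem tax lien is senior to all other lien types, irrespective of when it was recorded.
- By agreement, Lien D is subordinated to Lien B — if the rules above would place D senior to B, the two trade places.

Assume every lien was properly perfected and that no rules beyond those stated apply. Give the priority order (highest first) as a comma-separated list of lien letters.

Effective dates: D was recorded within the 45-day window, so its effective date is the deed date Apr 11, 2019.
E is an ad valorem tax lien and takes priority over every other lien.
Among the remaining liens, by effective date: B (Feb 24, 2019), D (Apr 11, 2019), A (May 4, 2019), C (Jun 2, 2019).
D already ranks below B; the subordination has no effect.

E, B, D, A, C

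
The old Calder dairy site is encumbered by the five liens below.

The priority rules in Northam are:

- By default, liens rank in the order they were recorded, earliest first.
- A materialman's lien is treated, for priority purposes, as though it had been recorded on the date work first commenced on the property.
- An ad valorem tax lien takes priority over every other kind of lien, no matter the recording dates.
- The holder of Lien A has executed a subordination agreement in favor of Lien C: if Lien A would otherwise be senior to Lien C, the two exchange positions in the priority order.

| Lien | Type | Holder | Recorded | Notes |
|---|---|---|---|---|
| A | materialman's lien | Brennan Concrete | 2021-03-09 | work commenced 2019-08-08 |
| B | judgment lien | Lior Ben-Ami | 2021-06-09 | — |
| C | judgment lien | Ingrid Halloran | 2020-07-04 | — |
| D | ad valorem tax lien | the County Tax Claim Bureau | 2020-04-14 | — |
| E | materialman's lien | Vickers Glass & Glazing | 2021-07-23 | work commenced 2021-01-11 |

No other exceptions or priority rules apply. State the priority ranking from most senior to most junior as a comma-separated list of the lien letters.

D, C, A, E, B

Adjusting effective dates: A's effective date is 2019-08-08, when work began; E's effective date is 2021-01-11, when work began.
As an ad valorem tax lien, D is senior to every other lien.
Among the remaining liens, by effective date: A (2019-08-08), C (2020-07-04), E (2021-01-11), B (2021-06-09).
Because A would otherwise rank above C, the subordination swaps them.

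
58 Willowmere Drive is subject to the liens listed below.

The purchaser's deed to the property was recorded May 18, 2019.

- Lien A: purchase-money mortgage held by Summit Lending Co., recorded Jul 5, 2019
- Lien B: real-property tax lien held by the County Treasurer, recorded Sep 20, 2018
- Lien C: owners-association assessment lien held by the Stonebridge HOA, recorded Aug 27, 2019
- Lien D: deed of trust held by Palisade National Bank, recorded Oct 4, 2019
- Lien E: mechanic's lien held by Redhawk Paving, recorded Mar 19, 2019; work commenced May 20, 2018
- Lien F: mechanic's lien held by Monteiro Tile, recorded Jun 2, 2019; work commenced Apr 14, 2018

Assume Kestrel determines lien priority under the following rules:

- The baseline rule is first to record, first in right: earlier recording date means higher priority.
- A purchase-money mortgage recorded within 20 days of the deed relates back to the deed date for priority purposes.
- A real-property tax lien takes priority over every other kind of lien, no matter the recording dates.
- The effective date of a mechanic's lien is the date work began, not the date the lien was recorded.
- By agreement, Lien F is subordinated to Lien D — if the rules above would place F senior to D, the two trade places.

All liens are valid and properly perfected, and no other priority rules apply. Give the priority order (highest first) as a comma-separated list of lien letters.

First, effective dates: A missed the 20-day window (48 days after the deed), so its recording date stands; E relates back to May 20, 2018 (work commenced); F is treated as recorded Apr 14, 2018, the work-commencement date.
B is a real-property tax lien, so it outranks all other liens regardless of date.
The other liens, earliest effective date first: F (Apr 14, 2018), E (May 20, 2018), A (Jul 5, 2019), C (Aug 27, 2019), D (Oct 4, 2019).
The subordination applies — F was senior to D — so F and D swap.

B, D, E, A, C, F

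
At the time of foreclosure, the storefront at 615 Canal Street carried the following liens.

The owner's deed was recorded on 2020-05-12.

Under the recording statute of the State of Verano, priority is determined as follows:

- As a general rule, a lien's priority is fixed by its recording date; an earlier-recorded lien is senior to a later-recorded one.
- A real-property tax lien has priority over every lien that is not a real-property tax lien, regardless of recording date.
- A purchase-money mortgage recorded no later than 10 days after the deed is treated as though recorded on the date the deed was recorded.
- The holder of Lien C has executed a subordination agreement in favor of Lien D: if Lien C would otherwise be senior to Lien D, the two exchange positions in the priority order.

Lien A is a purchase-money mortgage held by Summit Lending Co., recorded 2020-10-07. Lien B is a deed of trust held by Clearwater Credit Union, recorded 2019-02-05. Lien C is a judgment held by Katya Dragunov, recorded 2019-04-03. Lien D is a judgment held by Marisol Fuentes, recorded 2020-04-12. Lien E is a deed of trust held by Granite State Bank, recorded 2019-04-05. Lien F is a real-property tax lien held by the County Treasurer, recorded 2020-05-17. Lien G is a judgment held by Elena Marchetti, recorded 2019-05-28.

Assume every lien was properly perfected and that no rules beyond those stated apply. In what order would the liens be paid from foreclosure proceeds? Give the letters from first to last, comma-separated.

First, effective dates: A was recorded 148 days after the deed — beyond 10 days — so no relation-back applies.
As a real-property tax lien, F is senior to every other lien.
Ordering the rest by effective date: B (2019-02-05), C (2019-04-03), E (2019-04-05), G (2019-05-28), D (2020-04-12), A (2020-10-07).
Because C would otherwise rank above D, the subordination swaps them.

F, B, D, E, G, C, A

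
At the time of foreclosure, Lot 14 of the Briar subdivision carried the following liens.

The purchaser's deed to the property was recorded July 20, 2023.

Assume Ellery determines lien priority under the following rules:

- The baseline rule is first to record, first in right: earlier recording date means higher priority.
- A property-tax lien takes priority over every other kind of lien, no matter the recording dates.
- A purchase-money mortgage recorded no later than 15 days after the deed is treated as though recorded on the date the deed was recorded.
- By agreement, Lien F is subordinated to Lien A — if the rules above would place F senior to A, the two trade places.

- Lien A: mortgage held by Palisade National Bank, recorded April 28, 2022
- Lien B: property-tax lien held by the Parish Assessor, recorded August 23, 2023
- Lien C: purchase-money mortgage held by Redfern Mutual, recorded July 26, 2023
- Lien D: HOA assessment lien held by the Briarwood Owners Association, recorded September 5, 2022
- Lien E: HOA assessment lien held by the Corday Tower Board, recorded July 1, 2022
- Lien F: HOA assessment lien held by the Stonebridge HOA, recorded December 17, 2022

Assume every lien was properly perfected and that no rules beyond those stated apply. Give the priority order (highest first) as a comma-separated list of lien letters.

Effective dates after the stated exceptions: C was recorded within the 15-day window, so its effective date is the deed date July 20, 2023.
B is a property-tax lien, so it outranks all other liens regardless of date.
Ordering the rest by effective date: A (April 28, 2022), E (July 1, 2022), D (September 5, 2022), F (December 17, 2022), C (July 20, 2023).
F already ranks below A; the subordination has no effect.

B, A, E, D, F, C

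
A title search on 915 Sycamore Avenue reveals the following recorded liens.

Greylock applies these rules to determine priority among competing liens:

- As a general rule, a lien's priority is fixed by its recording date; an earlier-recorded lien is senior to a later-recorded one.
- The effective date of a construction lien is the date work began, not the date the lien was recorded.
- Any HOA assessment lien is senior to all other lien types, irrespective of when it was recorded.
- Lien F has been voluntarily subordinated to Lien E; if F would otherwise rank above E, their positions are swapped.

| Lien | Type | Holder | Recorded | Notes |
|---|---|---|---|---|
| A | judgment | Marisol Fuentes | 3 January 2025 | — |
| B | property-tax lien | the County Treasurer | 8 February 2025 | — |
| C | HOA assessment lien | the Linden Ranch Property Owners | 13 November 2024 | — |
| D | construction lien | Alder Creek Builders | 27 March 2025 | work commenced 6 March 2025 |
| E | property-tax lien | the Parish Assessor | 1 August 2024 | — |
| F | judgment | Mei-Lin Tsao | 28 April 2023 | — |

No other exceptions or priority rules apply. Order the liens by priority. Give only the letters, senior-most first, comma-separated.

C, E, F, A, B, D

Effective dates: D's effective date is 6 March 2025, when work began.
C is an HOA assessment lien and takes priority over every other lien.
Ordering the rest by effective date: F (28 April 2023), E (1 August 2024), A (3 January 2025), B (8 February 2025), D (6 March 2025).
F would otherwise be senior to E, so under the subordination agreement F and E exchange positions.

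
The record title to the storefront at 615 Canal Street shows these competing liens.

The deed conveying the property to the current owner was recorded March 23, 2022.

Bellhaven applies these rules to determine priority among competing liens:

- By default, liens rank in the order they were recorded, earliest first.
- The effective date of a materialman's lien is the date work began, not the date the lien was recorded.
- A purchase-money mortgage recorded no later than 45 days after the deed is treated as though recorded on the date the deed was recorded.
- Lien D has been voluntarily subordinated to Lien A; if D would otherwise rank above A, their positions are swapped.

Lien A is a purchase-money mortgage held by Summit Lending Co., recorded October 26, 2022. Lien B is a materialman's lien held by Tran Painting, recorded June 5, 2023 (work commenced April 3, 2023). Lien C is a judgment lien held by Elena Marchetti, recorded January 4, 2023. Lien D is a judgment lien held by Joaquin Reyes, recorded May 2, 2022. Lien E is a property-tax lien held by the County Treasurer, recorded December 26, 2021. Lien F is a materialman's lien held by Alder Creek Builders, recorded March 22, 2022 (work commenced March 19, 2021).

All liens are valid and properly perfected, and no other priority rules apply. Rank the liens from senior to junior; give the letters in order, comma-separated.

Effective dates after the stated exceptions: A missed the 45-day window (217 days after the deed), so its recording date stands; B relates back to April 3, 2023 (work commenced); F relates back to March 19, 2021 (work commenced).
Ordering by effective date: F (March 19, 2021), E (December 26, 2021), D (May 2, 2022), A (October 26, 2022), C (January 4, 2023), B (April 3, 2023).
Because D would otherwise rank above A, the subordination swaps them.

F, E, A, D, C, B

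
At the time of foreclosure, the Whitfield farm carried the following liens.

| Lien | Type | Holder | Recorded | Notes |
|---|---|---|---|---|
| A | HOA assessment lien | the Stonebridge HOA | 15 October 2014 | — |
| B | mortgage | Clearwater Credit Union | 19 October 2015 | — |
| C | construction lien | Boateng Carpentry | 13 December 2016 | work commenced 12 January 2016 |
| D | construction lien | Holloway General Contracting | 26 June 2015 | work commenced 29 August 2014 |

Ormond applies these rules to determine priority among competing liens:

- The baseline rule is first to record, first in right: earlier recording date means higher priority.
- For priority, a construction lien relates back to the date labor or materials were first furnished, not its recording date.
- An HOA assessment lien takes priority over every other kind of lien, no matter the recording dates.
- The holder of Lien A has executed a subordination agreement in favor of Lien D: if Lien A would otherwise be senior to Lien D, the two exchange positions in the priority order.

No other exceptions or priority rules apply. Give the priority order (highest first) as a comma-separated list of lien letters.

D, A, B, C

Effective dates after the stated exceptions: C relates back to 12 January 2016 (work commenced); D relates back to 29 August 2014 (work commenced).
As an HOA assessment lien, A is senior to every other lien.
Among the remaining liens, by effective date: D (29 August 2014), B (19 October 2015), C (12 January 2016).
A would otherwise be senior to D, so under the subordination agreement A and D exchange positions.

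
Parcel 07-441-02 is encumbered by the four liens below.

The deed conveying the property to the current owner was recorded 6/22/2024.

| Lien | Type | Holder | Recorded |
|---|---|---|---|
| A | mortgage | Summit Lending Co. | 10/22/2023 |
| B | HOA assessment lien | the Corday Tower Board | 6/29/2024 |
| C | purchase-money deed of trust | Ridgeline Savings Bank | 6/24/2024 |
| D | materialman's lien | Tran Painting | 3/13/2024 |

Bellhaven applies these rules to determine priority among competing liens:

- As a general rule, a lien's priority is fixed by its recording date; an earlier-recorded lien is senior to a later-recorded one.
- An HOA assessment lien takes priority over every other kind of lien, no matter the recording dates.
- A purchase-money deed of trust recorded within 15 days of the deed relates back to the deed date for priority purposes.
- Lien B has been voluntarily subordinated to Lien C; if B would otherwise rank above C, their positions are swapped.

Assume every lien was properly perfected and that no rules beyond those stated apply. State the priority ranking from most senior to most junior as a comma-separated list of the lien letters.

C, A, D, B

Effective dates after the stated exceptions: C was recorded within the 15-day window, so its effective date is the deed date 6/22/2024.
B is an HOA assessment lien, so it outranks all other liens regardless of date.
Among the remaining liens, by effective date: A (10/22/2023), D (3/13/2024), C (6/22/2024).
B would otherwise be senior to C, so under the subordination agreement B and C exchange positions.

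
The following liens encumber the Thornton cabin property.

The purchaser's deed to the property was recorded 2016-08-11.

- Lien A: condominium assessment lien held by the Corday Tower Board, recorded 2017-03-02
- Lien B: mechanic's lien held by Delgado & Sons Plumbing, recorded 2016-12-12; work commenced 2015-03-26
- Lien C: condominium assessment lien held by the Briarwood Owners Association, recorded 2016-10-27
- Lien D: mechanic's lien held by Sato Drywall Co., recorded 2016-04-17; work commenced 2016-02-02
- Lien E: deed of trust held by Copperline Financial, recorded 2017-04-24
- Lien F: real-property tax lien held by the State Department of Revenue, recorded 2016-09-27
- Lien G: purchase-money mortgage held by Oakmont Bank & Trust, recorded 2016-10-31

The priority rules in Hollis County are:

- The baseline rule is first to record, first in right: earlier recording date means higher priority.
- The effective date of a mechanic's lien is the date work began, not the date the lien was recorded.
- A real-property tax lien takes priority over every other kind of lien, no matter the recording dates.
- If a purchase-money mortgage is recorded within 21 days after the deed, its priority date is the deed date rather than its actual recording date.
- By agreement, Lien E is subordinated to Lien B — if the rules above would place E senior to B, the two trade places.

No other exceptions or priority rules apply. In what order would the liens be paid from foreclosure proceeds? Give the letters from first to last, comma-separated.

F, B, D, C, G, A, E

Effective dates: B relates back to 2015-03-26 (work commenced); D's effective date is 2016-02-02, when work began; G missed the 21-day window (81 days after the deed), so its recording date stands.
F is a real-property tax lien and takes priority over every other lien.
Remaining liens by effective date: B (2015-03-26), D (2016-02-02), C (2016-10-27), G (2016-10-31), A (2017-03-02), E (2017-04-24).
E is already junior to B, so the subordination agreement changes nothing.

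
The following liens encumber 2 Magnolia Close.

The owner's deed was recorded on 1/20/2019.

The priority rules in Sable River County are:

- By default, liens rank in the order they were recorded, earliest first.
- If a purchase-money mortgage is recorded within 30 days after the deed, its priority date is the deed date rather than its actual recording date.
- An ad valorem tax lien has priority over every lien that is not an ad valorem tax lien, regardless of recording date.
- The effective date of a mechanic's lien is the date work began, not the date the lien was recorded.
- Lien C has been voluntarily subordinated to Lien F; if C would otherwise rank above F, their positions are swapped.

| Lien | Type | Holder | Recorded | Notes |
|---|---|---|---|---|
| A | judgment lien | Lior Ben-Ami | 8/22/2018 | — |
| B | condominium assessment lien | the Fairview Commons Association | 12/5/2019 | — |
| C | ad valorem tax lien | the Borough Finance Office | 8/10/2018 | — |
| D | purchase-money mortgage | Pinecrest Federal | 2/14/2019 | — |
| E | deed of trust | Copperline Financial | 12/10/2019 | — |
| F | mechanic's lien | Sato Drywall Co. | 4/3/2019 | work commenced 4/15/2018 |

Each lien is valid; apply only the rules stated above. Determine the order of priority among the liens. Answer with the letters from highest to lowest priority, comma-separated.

Effective dates after the stated exceptions: D relates back to the deed date 1/20/2019; F relates back to 4/15/2018 (work commenced).
C is an ad valorem tax lien and takes priority over every other lien.
The other liens, earliest effective date first: F (4/15/2018), A (8/22/2018), D (1/20/2019), B (12/5/2019), E (12/10/2019).
C would otherwise be senior to F, so under the subordination agreement C and F exchange positions.

F, C, A, D, B, E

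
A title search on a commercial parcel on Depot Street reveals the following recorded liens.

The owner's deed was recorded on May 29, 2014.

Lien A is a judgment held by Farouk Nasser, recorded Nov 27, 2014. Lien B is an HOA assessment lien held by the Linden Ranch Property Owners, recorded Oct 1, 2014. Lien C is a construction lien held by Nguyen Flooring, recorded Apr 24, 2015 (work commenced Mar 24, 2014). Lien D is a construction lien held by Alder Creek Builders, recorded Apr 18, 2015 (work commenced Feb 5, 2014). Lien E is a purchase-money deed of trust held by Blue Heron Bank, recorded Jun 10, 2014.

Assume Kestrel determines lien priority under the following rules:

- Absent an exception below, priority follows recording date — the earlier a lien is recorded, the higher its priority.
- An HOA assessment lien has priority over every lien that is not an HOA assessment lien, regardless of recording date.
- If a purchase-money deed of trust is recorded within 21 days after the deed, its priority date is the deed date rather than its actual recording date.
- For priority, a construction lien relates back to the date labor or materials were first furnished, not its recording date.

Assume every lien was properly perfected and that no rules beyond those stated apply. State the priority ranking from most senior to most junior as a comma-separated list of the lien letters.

Effective dates after the stated exceptions: C relates back to Mar 24, 2014 (work commenced); D is treated as recorded Feb 5, 2014, the work-commencement date; E relates back to the deed date May 29, 2014.
B is an HOA assessment lien and takes priority over every other lien.
Ordering the rest by effective date: D (Feb 5, 2014), C (Mar 24, 2014), E (May 29, 2014), A (Nov 27, 2014).

B, D, C, E, A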